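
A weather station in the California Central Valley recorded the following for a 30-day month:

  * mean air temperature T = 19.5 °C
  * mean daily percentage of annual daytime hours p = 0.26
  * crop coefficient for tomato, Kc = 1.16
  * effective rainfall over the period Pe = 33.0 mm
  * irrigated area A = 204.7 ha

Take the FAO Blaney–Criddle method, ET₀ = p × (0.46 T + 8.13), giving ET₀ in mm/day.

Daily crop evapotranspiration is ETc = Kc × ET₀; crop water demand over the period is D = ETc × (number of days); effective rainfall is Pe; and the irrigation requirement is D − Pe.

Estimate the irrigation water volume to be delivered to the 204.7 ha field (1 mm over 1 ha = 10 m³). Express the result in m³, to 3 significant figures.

249000 m³

ET₀ = 0.26 × (0.46 × 19.5 + 8.13) = 0.26 × 17.100 = 4.4460 mm/d
ETc = Kc × ET₀ = 1.16 × 4.4460 = 5.1574 mm/d
Crop demand D = ETc × 30 d = 5.1574 × 30 = 154.722 mm
D − Pe = 154.722 − 33.0 = 121.722 mm
Volume = 121.722 mm × 204.7 ha × 10 = 249164.9 m³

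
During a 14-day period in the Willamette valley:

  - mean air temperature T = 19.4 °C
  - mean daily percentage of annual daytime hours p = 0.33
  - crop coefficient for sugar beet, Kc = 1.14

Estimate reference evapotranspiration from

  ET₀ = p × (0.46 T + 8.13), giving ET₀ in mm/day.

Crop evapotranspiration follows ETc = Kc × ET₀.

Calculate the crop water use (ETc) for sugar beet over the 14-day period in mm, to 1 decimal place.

ET₀ = 0.33 × (0.46 × 19.4 + 8.13) = 0.33 × 17.054 = 5.6278 mm/d
ETc = Kc × ET₀ = 1.14 × 5.6278 = 6.4157 mm/d
Over 14 days: 6.4157 × 14 = 89.820 mm

89.8 mm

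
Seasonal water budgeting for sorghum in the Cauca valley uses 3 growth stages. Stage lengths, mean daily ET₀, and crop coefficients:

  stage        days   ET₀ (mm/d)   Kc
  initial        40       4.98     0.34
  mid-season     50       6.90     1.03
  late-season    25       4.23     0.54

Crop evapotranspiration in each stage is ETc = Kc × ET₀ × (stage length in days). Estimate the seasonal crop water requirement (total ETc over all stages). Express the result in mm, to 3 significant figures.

initial: 0.34 × 4.98 × 40 = 67.73 mm
mid-season: 1.03 × 6.90 × 50 = 355.35 mm
late-season: 0.54 × 4.23 × 25 = 57.11 mm
Seasonal total = 480.19 mm

480 mm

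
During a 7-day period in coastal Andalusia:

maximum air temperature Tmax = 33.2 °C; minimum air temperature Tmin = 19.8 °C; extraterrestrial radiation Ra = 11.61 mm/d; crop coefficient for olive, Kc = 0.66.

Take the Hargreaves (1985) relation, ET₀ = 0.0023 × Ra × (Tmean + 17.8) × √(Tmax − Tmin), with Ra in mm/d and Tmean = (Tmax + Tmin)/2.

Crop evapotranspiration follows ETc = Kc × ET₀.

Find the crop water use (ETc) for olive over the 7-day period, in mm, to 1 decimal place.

20.0 mm

Tmean = (33.2 + 19.8)/2 = 26.50 °C
ET₀ = 0.0023 × 11.61 × (26.50 + 17.8) × √13.4 = 0.0023 × 11.61 × 44.30 × 3.6606 = 4.3303 mm/d
ETc = Kc × ET₀ = 0.66 × 4.3303 = 2.8580 mm/d
Over 7 days: 2.8580 × 7 = 20.006 mm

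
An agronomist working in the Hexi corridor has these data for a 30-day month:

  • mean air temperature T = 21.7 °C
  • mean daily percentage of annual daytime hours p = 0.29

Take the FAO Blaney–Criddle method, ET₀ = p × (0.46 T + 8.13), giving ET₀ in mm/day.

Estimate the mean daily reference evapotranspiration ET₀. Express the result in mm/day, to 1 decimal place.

5.3 mm/day

ET₀ = 0.29 × (0.46 × 21.7 + 8.13) = 0.29 × 18.112 = 5.2525 mm/d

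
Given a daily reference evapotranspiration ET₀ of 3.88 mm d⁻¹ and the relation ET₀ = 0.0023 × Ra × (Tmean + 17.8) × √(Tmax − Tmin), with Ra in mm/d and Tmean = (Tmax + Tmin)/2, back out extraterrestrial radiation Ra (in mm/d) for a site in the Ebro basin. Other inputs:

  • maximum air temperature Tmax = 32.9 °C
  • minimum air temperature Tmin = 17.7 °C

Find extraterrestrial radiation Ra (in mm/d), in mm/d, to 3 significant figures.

10.0 mm/d

Tmean = 25.30 °C; √ΔT = 3.8987
Ra = ET₀ / [0.0023 × (Tmean+17.8) × √ΔT] = 3.88 / (0.0023 × 43.10 × 3.8987) = 10.039 mm/d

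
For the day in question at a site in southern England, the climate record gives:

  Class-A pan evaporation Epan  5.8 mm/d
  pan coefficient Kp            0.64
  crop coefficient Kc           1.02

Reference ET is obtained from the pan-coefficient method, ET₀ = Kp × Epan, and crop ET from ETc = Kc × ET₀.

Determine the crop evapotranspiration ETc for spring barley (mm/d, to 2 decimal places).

3.79 mm/d

ET₀ = 0.64 × 5.8 = 3.7120 mm/d
ETc = Kc × ET₀ = 1.02 × 3.7120 = 3.7862 mm/d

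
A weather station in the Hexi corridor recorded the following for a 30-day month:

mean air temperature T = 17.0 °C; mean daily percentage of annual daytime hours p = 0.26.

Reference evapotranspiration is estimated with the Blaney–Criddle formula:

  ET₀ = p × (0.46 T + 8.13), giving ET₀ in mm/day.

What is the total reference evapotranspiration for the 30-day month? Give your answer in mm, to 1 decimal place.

ET₀ = 0.26 × (0.46 × 17.0 + 8.13) = 0.26 × 15.950 = 4.1470 mm/d
Monthly total = 4.1470 × 30 = 124.410 mm

124.4 mm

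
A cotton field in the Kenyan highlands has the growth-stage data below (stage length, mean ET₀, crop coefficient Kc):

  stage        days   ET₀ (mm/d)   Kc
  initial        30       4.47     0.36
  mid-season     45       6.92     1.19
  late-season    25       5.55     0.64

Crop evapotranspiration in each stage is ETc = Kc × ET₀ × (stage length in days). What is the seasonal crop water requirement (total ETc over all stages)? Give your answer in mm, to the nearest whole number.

initial: 0.36 × 4.47 × 30 = 48.28 mm
mid-season: 1.19 × 6.92 × 45 = 370.57 mm
late-season: 0.64 × 5.55 × 25 = 88.80 mm
Seasonal total = 507.65 mm

508 mm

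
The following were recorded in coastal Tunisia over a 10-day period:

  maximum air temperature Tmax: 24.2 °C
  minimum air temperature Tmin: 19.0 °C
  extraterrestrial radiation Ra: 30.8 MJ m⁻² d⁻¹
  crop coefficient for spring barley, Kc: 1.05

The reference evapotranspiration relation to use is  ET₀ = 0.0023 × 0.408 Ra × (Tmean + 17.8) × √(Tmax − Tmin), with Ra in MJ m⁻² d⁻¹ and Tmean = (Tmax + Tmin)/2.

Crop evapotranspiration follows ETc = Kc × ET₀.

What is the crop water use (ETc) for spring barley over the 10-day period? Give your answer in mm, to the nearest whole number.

27 mm

Tmean = (24.2 + 19.0)/2 = 21.60 °C
0.408 Ra = 0.408 × 30.8 = 12.5664 mm/d equivalent
ET₀ = 0.0023 × 12.5664 × (21.60 + 17.8) × √5.2 = 0.0023 × 12.5664 × 39.40 × 2.2804 = 2.5968 mm/d
ETc = Kc × ET₀ = 1.05 × 2.5968 = 2.7266 mm/d
Over 10 days: 2.7266 × 10 = 27.266 mm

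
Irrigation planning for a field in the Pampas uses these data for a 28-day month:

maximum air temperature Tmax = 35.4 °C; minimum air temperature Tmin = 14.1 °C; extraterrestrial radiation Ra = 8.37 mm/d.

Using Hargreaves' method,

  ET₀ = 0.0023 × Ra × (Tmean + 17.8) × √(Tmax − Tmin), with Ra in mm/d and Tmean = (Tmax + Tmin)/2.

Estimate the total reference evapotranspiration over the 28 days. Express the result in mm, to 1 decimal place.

105.9 mm

Tmean = (35.4 + 14.1)/2 = 24.75 °C
ET₀ = 0.0023 × 8.37 × (24.75 + 17.8) × √21.3 = 0.0023 × 8.37 × 42.55 × 4.6152 = 3.7804 mm/d
Over 28 days: 3.7804 × 28 = 105.851 mm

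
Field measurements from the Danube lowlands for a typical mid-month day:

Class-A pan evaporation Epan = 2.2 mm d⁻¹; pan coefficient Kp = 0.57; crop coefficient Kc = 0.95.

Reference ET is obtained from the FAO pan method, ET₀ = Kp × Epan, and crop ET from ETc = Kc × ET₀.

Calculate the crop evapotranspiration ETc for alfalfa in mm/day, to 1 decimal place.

1.2 mm/day

ET₀ = 0.57 × 2.2 = 1.2540 mm/d
ETc = Kc × ET₀ = 0.95 × 1.2540 = 1.1913 mm/d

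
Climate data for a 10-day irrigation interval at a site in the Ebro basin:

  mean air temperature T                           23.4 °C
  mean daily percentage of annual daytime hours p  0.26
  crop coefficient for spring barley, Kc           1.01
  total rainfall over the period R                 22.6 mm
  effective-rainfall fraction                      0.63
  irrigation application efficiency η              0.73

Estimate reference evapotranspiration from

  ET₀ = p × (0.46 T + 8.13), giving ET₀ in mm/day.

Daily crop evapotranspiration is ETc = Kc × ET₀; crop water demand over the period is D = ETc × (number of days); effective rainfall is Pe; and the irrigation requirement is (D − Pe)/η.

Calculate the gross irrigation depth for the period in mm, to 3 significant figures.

ET₀ = 0.26 × (0.46 × 23.4 + 8.13) = 0.26 × 18.894 = 4.9124 mm/d
ETc = Kc × ET₀ = 1.01 × 4.9124 = 4.9615 mm/d
Crop demand D = ETc × 10 d = 4.9615 × 10 = 49.615 mm
Pe = 0.63 × 22.6 = 14.238 mm
D − Pe = 49.615 − 14.238 = 35.377 mm
Gross irrigation = 35.377 / 0.73 = 48.462 mm

48.5 mm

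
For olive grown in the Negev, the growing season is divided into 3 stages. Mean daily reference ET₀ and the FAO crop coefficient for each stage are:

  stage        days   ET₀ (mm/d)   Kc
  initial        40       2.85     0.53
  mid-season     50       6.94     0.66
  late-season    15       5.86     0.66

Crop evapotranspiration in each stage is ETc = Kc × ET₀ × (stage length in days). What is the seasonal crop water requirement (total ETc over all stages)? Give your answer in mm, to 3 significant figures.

initial: 0.53 × 2.85 × 40 = 60.42 mm
mid-season: 0.66 × 6.94 × 50 = 229.02 mm
late-season: 0.66 × 5.86 × 15 = 58.01 mm
Seasonal total = 347.45 mm

347 mm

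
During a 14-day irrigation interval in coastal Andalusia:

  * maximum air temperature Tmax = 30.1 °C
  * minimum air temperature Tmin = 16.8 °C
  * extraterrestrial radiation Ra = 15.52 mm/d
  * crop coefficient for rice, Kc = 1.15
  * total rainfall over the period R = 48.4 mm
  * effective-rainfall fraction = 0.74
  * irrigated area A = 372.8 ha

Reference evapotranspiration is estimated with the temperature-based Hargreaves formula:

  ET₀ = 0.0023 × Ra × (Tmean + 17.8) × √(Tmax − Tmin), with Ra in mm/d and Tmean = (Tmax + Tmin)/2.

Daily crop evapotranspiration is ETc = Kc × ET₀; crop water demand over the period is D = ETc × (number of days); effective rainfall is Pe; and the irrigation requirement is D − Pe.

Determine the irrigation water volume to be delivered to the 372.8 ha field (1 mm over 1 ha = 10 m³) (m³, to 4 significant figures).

Tmean = (30.1 + 16.8)/2 = 23.45 °C
ET₀ = 0.0023 × 15.52 × (23.45 + 17.8) × √13.3 = 0.0023 × 15.52 × 41.25 × 3.6469 = 5.3699 mm/d
ETc = Kc × ET₀ = 1.15 × 5.3699 = 6.1754 mm/d
Crop demand D = ETc × 14 d = 6.1754 × 14 = 86.456 mm
Pe = 0.74 × 48.4 = 35.816 mm
D − Pe = 86.456 − 35.816 = 50.640 mm
Volume = 50.640 mm × 372.8 ha × 10 = 188785.9 m³

188800 m³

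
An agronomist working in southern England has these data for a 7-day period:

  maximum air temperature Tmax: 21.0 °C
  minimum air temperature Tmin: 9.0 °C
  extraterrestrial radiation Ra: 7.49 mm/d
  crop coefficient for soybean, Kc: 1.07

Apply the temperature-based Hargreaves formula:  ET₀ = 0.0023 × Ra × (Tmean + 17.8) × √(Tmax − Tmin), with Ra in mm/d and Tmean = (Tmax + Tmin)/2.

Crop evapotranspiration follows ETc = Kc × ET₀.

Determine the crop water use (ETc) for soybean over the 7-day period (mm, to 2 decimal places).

Tmean = (21.0 + 9.0)/2 = 15.00 °C
ET₀ = 0.0023 × 7.49 × (15.00 + 17.8) × √12.0 = 0.0023 × 7.49 × 32.80 × 3.4641 = 1.9574 mm/d
ETc = Kc × ET₀ = 1.07 × 1.9574 = 2.0944 mm/d
Over 7 days: 2.0944 × 7 = 14.661 mm

14.66 mm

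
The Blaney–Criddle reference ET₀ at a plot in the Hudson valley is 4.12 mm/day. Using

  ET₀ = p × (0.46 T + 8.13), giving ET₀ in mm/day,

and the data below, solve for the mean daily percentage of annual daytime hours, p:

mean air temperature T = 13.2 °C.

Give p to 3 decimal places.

0.290

p = ET₀ / (0.46 T + 8.13) = 4.12 / (0.46 × 13.2 + 8.13) = 4.12 / 14.202 = 0.2901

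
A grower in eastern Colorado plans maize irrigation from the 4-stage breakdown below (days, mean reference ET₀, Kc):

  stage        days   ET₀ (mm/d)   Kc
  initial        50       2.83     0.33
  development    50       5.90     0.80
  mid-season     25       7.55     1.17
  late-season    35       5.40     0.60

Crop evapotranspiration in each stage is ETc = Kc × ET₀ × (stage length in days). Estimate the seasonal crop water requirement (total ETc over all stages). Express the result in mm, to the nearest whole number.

617 mm

initial: 0.33 × 2.83 × 50 = 46.70 mm
development: 0.80 × 5.90 × 50 = 236.00 mm
mid-season: 1.17 × 7.55 × 25 = 220.84 mm
late-season: 0.60 × 5.40 × 35 = 113.40 mm
Seasonal total = 616.94 mm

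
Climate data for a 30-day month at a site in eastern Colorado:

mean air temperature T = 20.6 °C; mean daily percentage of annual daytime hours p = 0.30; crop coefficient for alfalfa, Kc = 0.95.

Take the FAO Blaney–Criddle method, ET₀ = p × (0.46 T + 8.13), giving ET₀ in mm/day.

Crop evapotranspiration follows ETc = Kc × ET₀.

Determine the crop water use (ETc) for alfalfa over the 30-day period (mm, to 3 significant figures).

151 mm

ET₀ = 0.30 × (0.46 × 20.6 + 8.13) = 0.30 × 17.606 = 5.2818 mm/d
ETc = Kc × ET₀ = 0.95 × 5.2818 = 5.0177 mm/d
Over 30 days: 5.0177 × 30 = 150.531 mm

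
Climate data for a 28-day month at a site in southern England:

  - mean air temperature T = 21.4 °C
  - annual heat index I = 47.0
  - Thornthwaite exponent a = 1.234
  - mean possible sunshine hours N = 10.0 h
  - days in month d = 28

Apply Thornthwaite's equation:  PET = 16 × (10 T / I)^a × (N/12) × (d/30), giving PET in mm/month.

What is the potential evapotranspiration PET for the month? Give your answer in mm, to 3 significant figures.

10T/I = 10 × 21.4 / 47.0 = 4.5532
(10T/I)^a = 4.5532^1.234 = 6.4918
Uncorrected PET = 16 × 6.4918 = 103.869 mm
Correction = (N/12)(d/30) = (10.0/12)(28/30) = 0.7778
PET = 103.869 × 0.7778 = 80.789 mm/month

80.8 mm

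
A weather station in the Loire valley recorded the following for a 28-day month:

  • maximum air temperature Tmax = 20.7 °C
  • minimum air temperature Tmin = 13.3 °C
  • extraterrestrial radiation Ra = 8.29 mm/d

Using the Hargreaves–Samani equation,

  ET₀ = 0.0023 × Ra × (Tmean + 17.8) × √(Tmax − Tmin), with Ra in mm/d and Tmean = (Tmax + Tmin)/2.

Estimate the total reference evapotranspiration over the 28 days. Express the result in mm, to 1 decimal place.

50.5 mm

Tmean = (20.7 + 13.3)/2 = 17.00 °C
ET₀ = 0.0023 × 8.29 × (17.00 + 17.8) × √7.4 = 0.0023 × 8.29 × 34.80 × 2.7203 = 1.8050 mm/d
Over 28 days: 1.8050 × 28 = 50.540 mm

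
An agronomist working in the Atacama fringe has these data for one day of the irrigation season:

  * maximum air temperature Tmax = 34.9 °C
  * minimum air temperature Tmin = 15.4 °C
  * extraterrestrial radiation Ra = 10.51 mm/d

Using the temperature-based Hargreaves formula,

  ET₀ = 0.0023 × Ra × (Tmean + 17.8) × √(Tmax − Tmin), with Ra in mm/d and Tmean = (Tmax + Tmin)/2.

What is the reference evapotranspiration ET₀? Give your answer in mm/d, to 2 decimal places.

Tmean = (34.9 + 15.4)/2 = 25.15 °C
ET₀ = 0.0023 × 10.51 × (25.15 + 17.8) × √19.5 = 0.0023 × 10.51 × 42.95 × 4.4159 = 4.5847 mm/d

4.58 mm/d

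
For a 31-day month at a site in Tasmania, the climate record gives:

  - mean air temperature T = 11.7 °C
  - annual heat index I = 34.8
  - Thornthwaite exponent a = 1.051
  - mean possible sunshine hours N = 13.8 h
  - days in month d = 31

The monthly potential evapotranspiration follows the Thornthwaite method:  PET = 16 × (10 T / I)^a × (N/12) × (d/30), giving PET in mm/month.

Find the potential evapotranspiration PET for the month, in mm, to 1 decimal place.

68.0 mm

10T/I = 10 × 11.7 / 34.8 = 3.3621
(10T/I)^a = 3.3621^1.051 = 3.5766
Uncorrected PET = 16 × 3.5766 = 57.226 mm
Correction = (N/12)(d/30) = (13.8/12)(31/30) = 1.1883
PET = 57.226 × 1.1883 = 68.002 mm/month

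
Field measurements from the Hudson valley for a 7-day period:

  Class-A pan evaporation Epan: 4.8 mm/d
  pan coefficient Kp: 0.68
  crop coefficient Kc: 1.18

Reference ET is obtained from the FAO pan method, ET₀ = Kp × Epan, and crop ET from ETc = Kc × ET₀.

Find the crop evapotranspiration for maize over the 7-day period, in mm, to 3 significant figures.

27.0 mm

ET₀ = 0.68 × 4.8 = 3.2640 mm/d
ETc = Kc × ET₀ = 1.18 × 3.2640 = 3.8515 mm/d
Over 7 days: 3.8515 × 7 = 26.961 mm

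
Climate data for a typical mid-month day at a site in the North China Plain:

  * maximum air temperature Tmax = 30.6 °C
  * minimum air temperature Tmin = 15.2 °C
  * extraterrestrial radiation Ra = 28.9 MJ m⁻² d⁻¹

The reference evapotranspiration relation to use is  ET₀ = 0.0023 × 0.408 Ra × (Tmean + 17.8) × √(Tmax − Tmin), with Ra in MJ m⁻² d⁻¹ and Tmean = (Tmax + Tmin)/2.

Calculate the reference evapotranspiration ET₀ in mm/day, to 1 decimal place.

Tmean = (30.6 + 15.2)/2 = 22.90 °C
0.408 Ra = 0.408 × 28.9 = 11.7912 mm/d equivalent
ET₀ = 0.0023 × 11.7912 × (22.90 + 17.8) × √15.4 = 0.0023 × 11.7912 × 40.70 × 3.9243 = 4.3315 mm/d

4.3 mm/day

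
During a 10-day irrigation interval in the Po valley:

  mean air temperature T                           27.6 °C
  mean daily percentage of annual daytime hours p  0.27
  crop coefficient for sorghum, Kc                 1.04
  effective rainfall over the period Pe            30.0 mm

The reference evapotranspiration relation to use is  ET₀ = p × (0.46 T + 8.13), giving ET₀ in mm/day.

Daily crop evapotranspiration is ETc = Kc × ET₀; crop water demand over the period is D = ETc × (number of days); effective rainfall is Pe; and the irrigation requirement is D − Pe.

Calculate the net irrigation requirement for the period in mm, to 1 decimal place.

ET₀ = 0.27 × (0.46 × 27.6 + 8.13) = 0.27 × 20.826 = 5.6230 mm/d
ETc = Kc × ET₀ = 1.04 × 5.6230 = 5.8479 mm/d
Crop demand D = ETc × 10 d = 5.8479 × 10 = 58.479 mm
D − Pe = 58.479 − 30.0 = 28.479 mm

28.5 mm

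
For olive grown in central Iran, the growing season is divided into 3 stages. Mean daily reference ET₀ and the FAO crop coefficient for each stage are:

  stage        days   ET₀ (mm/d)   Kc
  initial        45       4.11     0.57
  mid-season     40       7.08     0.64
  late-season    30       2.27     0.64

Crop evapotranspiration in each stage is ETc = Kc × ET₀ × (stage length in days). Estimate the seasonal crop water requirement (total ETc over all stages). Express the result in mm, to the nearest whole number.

330 mm

initial: 0.57 × 4.11 × 45 = 105.42 mm
mid-season: 0.64 × 7.08 × 40 = 181.25 mm
late-season: 0.64 × 2.27 × 30 = 43.58 mm
Seasonal total = 330.25 mm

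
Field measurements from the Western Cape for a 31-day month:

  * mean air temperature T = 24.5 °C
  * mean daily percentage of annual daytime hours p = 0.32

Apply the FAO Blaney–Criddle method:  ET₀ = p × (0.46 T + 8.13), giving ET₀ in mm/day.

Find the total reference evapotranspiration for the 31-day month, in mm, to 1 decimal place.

ET₀ = 0.32 × (0.46 × 24.5 + 8.13) = 0.32 × 19.400 = 6.2080 mm/d
Monthly total = 6.2080 × 31 = 192.448 mm

192.4 mm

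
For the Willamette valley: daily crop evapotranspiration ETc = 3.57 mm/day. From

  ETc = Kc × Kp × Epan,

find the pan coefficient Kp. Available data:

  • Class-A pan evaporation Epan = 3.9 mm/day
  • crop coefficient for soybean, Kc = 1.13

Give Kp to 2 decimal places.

ETc = Kc × Kp × Epan  ⇒  Kp = ETc / (Kc × Epan)
Kp = 3.57 / (1.13 × 3.9) = 3.57 / 4.407 = 0.8101

0.81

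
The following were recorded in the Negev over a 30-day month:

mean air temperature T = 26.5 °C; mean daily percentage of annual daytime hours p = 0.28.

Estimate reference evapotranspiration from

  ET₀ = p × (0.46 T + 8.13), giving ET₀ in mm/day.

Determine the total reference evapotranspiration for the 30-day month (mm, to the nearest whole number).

171 mm

ET₀ = 0.28 × (0.46 × 26.5 + 8.13) = 0.28 × 20.320 = 5.6896 mm/d
Monthly total = 5.6896 × 30 = 170.688 mm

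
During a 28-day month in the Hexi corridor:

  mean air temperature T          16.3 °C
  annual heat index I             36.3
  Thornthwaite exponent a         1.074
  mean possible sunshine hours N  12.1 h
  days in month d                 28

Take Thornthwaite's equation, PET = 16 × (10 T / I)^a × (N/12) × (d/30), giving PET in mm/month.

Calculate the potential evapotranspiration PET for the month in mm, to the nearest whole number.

76 mm

10T/I = 10 × 16.3 / 36.3 = 4.4904
(10T/I)^a = 4.4904^1.074 = 5.0183
Uncorrected PET = 16 × 5.0183 = 80.293 mm
Correction = (N/12)(d/30) = (12.1/12)(28/30) = 0.9411
PET = 80.293 × 0.9411 = 75.564 mm/month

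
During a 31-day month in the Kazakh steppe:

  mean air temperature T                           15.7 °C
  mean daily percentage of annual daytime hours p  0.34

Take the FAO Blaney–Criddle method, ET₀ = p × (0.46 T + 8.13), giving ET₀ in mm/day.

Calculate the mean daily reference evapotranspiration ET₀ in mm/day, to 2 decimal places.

ET₀ = 0.34 × (0.46 × 15.7 + 8.13) = 0.34 × 15.352 = 5.2197 mm/d

5.22 mm/day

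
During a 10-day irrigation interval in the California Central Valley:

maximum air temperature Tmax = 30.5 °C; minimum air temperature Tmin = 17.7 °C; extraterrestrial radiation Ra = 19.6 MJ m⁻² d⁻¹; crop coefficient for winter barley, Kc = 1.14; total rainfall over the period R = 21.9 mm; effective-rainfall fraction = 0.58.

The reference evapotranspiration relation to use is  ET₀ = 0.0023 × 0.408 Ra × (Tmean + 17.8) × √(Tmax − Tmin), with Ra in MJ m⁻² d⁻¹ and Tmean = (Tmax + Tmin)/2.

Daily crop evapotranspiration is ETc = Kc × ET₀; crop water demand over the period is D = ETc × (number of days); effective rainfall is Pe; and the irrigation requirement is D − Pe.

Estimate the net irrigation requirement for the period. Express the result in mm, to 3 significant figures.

Tmean = (30.5 + 17.7)/2 = 24.10 °C
0.408 Ra = 0.408 × 19.6 = 7.9968 mm/d equivalent
ET₀ = 0.0023 × 7.9968 × (24.10 + 17.8) × √12.8 = 0.0023 × 7.9968 × 41.90 × 3.5777 = 2.7572 mm/d
ETc = Kc × ET₀ = 1.14 × 2.7572 = 3.1432 mm/d
Crop demand D = ETc × 10 d = 3.1432 × 10 = 31.432 mm
Pe = 0.58 × 21.9 = 12.702 mm
D − Pe = 31.432 − 12.702 = 18.730 mm

18.7 mm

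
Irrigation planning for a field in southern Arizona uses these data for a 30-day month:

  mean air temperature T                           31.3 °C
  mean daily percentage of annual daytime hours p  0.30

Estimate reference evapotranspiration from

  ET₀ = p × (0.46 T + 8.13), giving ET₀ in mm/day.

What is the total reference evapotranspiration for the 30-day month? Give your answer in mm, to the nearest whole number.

203 mm

ET₀ = 0.30 × (0.46 × 31.3 + 8.13) = 0.30 × 22.528 = 6.7584 mm/d
Monthly total = 6.7584 × 30 = 202.752 mm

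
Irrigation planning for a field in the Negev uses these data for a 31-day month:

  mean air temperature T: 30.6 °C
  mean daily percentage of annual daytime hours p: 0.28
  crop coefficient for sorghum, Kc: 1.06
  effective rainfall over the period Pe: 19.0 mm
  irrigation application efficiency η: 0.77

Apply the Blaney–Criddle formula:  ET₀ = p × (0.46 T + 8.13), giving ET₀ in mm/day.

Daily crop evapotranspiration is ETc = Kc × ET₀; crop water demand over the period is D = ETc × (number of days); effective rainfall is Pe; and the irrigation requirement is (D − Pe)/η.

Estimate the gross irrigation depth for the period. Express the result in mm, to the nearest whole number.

241 mm

ET₀ = 0.28 × (0.46 × 30.6 + 8.13) = 0.28 × 22.206 = 6.2177 mm/d
ETc = Kc × ET₀ = 1.06 × 6.2177 = 6.5908 mm/d
Crop demand D = ETc × 31 d = 6.5908 × 31 = 204.315 mm
D − Pe = 204.315 − 19.0 = 185.315 mm
Gross irrigation = 185.315 / 0.77 = 240.669 mm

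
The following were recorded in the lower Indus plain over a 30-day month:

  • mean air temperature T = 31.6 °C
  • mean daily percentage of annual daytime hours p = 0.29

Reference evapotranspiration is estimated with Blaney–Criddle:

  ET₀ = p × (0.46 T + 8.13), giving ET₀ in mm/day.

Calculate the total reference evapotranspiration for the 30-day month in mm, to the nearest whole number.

197 mm

ET₀ = 0.29 × (0.46 × 31.6 + 8.13) = 0.29 × 22.666 = 6.5731 mm/d
Monthly total = 6.5731 × 30 = 197.193 mm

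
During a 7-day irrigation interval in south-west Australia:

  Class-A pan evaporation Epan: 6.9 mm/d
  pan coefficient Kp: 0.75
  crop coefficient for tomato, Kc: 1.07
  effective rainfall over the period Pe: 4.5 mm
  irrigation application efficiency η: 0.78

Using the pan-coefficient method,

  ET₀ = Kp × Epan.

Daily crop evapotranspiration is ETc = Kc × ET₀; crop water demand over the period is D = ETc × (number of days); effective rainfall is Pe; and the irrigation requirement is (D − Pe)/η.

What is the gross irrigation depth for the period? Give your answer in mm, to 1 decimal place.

ET₀ = 0.75 × 6.9 = 5.1750 mm/d
ETc = Kc × ET₀ = 1.07 × 5.1750 = 5.5373 mm/d
Crop demand D = ETc × 7 d = 5.5373 × 7 = 38.761 mm
D − Pe = 38.761 − 4.5 = 34.261 mm
Gross irrigation = 34.261 / 0.78 = 43.924 mm

43.9 mm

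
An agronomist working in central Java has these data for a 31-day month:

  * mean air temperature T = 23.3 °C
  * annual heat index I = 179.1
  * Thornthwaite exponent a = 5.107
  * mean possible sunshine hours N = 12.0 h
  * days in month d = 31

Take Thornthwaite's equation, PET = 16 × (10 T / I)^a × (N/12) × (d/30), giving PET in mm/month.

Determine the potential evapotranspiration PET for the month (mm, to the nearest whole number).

10T/I = 10 × 23.3 / 179.1 = 1.3009
(10T/I)^a = 1.3009^5.107 = 3.8322
Uncorrected PET = 16 × 3.8322 = 61.315 mm
Correction = (N/12)(d/30) = (12.0/12)(31/30) = 1.0333
PET = 61.315 × 1.0333 = 63.357 mm/month

63 mm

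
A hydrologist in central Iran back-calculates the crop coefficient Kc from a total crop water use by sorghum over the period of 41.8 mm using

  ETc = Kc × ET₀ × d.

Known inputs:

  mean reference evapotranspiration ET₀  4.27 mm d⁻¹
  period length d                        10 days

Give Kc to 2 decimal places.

ETc = Kc × ET₀ × d  ⇒  Kc = ETc / (ET₀ × d)
Kc = 41.8 / (4.27 × 10) = 41.8 / 42.70 = 0.9789

0.98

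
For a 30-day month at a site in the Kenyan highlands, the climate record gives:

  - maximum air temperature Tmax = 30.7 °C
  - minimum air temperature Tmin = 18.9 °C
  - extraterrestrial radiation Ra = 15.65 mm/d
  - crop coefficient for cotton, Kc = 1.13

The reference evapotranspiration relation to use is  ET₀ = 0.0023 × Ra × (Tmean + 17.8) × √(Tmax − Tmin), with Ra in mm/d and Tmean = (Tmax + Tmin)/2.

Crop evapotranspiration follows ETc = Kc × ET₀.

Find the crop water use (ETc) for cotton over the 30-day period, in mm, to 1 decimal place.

178.6 mm

Tmean = (30.7 + 18.9)/2 = 24.80 °C
ET₀ = 0.0023 × 15.65 × (24.80 + 17.8) × √11.8 = 0.0023 × 15.65 × 42.60 × 3.4351 = 5.2673 mm/d
ETc = Kc × ET₀ = 1.13 × 5.2673 = 5.9520 mm/d
Over 30 days: 5.9520 × 30 = 178.560 mm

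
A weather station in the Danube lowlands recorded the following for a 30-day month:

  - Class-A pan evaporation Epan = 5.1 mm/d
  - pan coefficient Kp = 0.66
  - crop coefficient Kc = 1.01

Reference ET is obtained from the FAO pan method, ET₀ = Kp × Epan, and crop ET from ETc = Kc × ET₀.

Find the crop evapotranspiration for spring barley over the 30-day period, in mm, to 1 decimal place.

ET₀ = 0.66 × 5.1 = 3.3660 mm/d
ETc = Kc × ET₀ = 1.01 × 3.3660 = 3.3997 mm/d
Over 30 days: 3.3997 × 30 = 101.991 mm

102.0 mm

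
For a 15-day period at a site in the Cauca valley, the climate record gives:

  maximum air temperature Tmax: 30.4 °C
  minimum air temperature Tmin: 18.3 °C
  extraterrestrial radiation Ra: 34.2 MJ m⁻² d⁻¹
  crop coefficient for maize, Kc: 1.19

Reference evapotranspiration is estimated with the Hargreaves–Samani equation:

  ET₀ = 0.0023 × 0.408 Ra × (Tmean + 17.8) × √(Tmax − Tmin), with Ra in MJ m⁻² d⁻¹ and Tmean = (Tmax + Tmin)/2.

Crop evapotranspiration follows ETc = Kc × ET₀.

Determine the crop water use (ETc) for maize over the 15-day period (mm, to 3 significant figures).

Tmean = (30.4 + 18.3)/2 = 24.35 °C
0.408 Ra = 0.408 × 34.2 = 13.9536 mm/d equivalent
ET₀ = 0.0023 × 13.9536 × (24.35 + 17.8) × √12.1 = 0.0023 × 13.9536 × 42.15 × 3.4785 = 4.7055 mm/d
ETc = Kc × ET₀ = 1.19 × 4.7055 = 5.5995 mm/d
Over 15 days: 5.5995 × 15 = 83.993 mm

84.0 mm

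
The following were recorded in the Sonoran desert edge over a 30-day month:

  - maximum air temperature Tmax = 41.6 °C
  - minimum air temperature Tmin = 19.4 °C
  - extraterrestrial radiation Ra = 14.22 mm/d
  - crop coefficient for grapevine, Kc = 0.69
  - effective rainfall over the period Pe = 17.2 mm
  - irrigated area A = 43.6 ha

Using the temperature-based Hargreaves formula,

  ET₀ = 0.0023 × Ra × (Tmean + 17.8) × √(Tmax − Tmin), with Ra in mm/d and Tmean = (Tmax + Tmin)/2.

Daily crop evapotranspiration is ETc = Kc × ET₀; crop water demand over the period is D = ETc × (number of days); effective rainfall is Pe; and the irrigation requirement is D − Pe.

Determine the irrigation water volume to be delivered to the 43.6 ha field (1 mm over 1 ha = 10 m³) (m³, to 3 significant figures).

59700 m³

Tmean = (41.6 + 19.4)/2 = 30.50 °C
ET₀ = 0.0023 × 14.22 × (30.50 + 17.8) × √22.2 = 0.0023 × 14.22 × 48.30 × 4.7117 = 7.4431 mm/d
ETc = Kc × ET₀ = 0.69 × 7.4431 = 5.1357 mm/d
Crop demand D = ETc × 30 d = 5.1357 × 30 = 154.071 mm
D − Pe = 154.071 − 17.2 = 136.871 mm
Volume = 136.871 mm × 43.6 ha × 10 = 59675.8 m³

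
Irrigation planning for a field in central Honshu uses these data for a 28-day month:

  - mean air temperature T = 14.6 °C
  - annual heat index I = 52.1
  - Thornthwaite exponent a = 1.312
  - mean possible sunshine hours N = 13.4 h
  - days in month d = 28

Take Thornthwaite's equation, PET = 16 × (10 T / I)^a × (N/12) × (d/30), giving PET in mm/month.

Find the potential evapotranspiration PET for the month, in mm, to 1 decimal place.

10T/I = 10 × 14.6 / 52.1 = 2.8023
(10T/I)^a = 2.8023^1.312 = 3.8649
Uncorrected PET = 16 × 3.8649 = 61.838 mm
Correction = (N/12)(d/30) = (13.4/12)(28/30) = 1.0422
PET = 61.838 × 1.0422 = 64.448 mm/month

64.4 mm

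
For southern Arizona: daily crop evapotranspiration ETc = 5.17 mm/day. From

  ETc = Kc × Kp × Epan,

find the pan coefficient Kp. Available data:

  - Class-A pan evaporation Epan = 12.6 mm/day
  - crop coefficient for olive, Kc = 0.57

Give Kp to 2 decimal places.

ETc = Kc × Kp × Epan  ⇒  Kp = ETc / (Kc × Epan)
Kp = 5.17 / (0.57 × 12.6) = 5.17 / 7.182 = 0.7199

0.72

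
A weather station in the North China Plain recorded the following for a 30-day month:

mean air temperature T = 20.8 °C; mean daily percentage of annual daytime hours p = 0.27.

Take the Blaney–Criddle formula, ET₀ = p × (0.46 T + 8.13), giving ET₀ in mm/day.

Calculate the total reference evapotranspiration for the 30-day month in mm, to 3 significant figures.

ET₀ = 0.27 × (0.46 × 20.8 + 8.13) = 0.27 × 17.698 = 4.7785 mm/d
Monthly total = 4.7785 × 30 = 143.355 mm

143 mm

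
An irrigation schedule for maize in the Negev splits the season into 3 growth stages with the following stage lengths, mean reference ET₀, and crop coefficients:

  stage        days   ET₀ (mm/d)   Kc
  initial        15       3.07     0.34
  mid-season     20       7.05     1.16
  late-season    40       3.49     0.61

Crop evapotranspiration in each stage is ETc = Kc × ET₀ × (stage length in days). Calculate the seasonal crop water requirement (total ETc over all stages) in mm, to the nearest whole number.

264 mm

initial: 0.34 × 3.07 × 15 = 15.66 mm
mid-season: 1.16 × 7.05 × 20 = 163.56 mm
late-season: 0.61 × 3.49 × 40 = 85.16 mm
Seasonal total = 264.38 mm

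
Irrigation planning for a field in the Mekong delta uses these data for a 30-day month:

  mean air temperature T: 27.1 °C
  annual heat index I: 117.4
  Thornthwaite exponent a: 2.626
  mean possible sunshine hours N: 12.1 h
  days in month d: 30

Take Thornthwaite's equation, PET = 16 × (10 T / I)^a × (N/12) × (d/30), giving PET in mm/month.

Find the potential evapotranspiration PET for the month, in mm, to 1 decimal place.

145.1 mm

10T/I = 10 × 27.1 / 117.4 = 2.3083
(10T/I)^a = 2.3083^2.626 = 8.9951
Uncorrected PET = 16 × 8.9951 = 143.922 mm
Correction = (N/12)(d/30) = (12.1/12)(30/30) = 1.0083
PET = 143.922 × 1.0083 = 145.117 mm/month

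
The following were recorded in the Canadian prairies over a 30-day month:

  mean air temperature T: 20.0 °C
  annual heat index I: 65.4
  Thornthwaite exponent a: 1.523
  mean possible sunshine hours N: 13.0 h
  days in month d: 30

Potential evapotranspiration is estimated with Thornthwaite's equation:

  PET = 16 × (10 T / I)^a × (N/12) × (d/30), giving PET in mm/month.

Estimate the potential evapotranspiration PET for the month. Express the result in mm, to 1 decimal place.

95.1 mm

10T/I = 10 × 20.0 / 65.4 = 3.0581
(10T/I)^a = 3.0581^1.523 = 5.4871
Uncorrected PET = 16 × 5.4871 = 87.794 mm
Correction = (N/12)(d/30) = (13.0/12)(30/30) = 1.0833
PET = 87.794 × 1.0833 = 95.107 mm/month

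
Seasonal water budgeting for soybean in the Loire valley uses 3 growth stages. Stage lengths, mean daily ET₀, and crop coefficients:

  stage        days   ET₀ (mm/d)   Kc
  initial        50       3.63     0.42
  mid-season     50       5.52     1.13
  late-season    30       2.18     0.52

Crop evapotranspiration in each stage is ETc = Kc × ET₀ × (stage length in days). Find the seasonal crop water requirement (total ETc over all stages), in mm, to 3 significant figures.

initial: 0.42 × 3.63 × 50 = 76.23 mm
mid-season: 1.13 × 5.52 × 50 = 311.88 mm
late-season: 0.52 × 2.18 × 30 = 34.01 mm
Seasonal total = 422.12 mm

422 mm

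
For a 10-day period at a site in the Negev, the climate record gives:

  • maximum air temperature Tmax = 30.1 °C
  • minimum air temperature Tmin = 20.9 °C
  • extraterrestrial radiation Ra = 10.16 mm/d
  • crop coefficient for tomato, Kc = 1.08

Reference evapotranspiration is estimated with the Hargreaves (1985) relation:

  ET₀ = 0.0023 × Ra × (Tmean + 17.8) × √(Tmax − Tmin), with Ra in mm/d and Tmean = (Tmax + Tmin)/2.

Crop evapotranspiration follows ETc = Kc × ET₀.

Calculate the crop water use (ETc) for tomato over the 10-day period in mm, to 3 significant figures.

Tmean = (30.1 + 20.9)/2 = 25.50 °C
ET₀ = 0.0023 × 10.16 × (25.50 + 17.8) × √9.2 = 0.0023 × 10.16 × 43.30 × 3.0332 = 3.0691 mm/d
ETc = Kc × ET₀ = 1.08 × 3.0691 = 3.3146 mm/d
Over 10 days: 3.3146 × 10 = 33.146 mm

33.1 mm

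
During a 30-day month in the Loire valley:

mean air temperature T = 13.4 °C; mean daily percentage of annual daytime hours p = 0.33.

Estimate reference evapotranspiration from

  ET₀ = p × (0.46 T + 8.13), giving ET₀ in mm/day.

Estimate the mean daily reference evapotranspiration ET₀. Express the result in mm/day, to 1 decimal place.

4.7 mm/day

ET₀ = 0.33 × (0.46 × 13.4 + 8.13) = 0.33 × 14.294 = 4.7170 mm/d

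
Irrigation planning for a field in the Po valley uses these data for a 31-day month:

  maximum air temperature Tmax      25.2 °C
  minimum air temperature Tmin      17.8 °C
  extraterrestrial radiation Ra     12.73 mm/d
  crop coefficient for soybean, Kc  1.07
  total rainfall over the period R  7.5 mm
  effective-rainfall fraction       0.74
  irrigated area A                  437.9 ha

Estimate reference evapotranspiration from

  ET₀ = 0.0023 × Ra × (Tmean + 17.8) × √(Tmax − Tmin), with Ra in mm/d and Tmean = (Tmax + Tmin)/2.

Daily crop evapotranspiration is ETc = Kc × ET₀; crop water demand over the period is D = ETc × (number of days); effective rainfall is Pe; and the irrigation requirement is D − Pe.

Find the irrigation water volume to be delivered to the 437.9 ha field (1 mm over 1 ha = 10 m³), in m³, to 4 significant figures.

Tmean = (25.2 + 17.8)/2 = 21.50 °C
ET₀ = 0.0023 × 12.73 × (21.50 + 17.8) × √7.4 = 0.0023 × 12.73 × 39.30 × 2.7203 = 3.1302 mm/d
ETc = Kc × ET₀ = 1.07 × 3.1302 = 3.3493 mm/d
Crop demand D = ETc × 31 d = 3.3493 × 31 = 103.828 mm
Pe = 0.74 × 7.5 = 5.550 mm
D − Pe = 103.828 − 5.550 = 98.278 mm
Volume = 98.278 mm × 437.9 ha × 10 = 430359.4 m³

430400 m³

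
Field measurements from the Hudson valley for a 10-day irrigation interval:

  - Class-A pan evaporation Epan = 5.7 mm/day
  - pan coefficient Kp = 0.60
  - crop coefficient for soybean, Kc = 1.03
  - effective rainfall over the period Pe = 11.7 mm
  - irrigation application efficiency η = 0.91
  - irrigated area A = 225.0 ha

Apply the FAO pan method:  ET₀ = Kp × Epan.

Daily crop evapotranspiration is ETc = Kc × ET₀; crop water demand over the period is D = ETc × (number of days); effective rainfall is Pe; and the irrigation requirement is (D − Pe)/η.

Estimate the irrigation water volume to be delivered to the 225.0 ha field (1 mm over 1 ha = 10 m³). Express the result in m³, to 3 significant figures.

58200 m³

ET₀ = 0.60 × 5.7 = 3.4200 mm/d
ETc = Kc × ET₀ = 1.03 × 3.4200 = 3.5226 mm/d
Crop demand D = ETc × 10 d = 3.5226 × 10 = 35.226 mm
D − Pe = 35.226 − 11.7 = 23.526 mm
Gross irrigation = 23.526 / 0.91 = 25.853 mm
Volume = 25.853 mm × 225.0 ha × 10 = 58169.3 m³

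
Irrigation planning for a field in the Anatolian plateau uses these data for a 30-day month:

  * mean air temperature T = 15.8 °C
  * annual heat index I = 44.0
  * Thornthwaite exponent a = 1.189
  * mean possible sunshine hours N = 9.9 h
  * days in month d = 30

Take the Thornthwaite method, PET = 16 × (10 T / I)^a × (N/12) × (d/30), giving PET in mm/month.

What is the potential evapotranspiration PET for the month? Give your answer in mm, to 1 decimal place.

10T/I = 10 × 15.8 / 44.0 = 3.5909
(10T/I)^a = 3.5909^1.189 = 4.5723
Uncorrected PET = 16 × 4.5723 = 73.157 mm
Correction = (N/12)(d/30) = (9.9/12)(30/30) = 0.8250
PET = 73.157 × 0.8250 = 60.355 mm/month

60.4 mm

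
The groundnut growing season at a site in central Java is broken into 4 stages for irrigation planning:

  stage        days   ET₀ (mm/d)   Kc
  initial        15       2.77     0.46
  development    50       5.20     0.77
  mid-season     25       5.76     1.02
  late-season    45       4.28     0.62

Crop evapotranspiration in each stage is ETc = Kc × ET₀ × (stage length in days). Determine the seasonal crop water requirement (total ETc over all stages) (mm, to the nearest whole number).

initial: 0.46 × 2.77 × 15 = 19.11 mm
development: 0.77 × 5.20 × 50 = 200.20 mm
mid-season: 1.02 × 5.76 × 25 = 146.88 mm
late-season: 0.62 × 4.28 × 45 = 119.41 mm
Seasonal total = 485.60 mm

486 mm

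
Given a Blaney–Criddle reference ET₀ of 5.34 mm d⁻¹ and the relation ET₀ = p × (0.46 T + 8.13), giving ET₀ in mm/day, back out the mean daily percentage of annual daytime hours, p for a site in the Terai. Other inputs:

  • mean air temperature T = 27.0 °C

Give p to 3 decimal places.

0.260

p = ET₀ / (0.46 T + 8.13) = 5.34 / (0.46 × 27.0 + 8.13) = 5.34 / 20.550 = 0.2599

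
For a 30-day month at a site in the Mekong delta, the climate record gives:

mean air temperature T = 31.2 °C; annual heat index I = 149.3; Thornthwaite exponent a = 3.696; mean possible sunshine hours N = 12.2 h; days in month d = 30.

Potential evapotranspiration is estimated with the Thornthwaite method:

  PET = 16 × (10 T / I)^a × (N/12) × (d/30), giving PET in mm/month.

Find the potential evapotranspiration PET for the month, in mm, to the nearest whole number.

10T/I = 10 × 31.2 / 149.3 = 2.0898
(10T/I)^a = 2.0898^3.696 = 15.2443
Uncorrected PET = 16 × 15.2443 = 243.909 mm
Correction = (N/12)(d/30) = (12.2/12)(30/30) = 1.0167
PET = 243.909 × 1.0167 = 247.982 mm/month

248 mm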